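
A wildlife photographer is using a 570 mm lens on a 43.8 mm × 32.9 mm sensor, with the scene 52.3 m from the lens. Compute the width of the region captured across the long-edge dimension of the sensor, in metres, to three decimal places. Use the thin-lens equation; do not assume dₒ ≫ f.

dₒ: 52.3 m = 52300 mm.
Similar triangles through the lens centre give W/dₒ = w/dᵢ; with 1/f = 1/dₒ + 1/dᵢ this gives W = w·(dₒ − f)/f.
W = 43.8 mm × (52300 − 570) / 570 = 43.8 × 90.7544 ≈ 3975.042 mm = 3.97504 m.

3.975 m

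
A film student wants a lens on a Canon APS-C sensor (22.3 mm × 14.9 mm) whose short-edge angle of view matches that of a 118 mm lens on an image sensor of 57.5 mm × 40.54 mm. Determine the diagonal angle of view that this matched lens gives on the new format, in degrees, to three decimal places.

Equal short-edge AOV ⇒ f₂ = f₁ · 14.9/40.54 = 118 × 0.36754 ≈ 43.3695 mm.
Sensor diagonal = √(22.3² + 14.9²) = √719.3000 ≈ 26.8198 mm.
Diagonal AOV on the new format = 2·arctan(26.8198 / (2 × 43.3695)) = 2·arctan(0.30920) ≈ 34.3633°.

34.363°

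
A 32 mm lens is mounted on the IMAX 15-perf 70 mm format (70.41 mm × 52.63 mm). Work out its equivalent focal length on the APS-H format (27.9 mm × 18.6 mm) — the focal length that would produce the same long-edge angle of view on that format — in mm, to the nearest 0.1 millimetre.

Equal angle of view means equal width/f ratio, so f₂ = f₁ · (width₂/width₁) = 32 × 27.9/70.41.
f₂ = 32 × 0.39625 ≈ 12.680 mm.

12.7 mm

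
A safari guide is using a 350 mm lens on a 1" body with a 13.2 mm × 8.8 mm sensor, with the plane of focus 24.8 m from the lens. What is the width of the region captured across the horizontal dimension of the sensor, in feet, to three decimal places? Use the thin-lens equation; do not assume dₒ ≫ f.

3.025 ft

dₒ: 24.8 m = 24800 mm.
Similar triangles through the lens centre give W/dₒ = w/dᵢ; with 1/f = 1/dₒ + 1/dᵢ this gives W = w·(dₒ − f)/f.
W = 13.2 mm × (24800 − 350) / 350 = 13.2 × 69.8571 ≈ 922.114 mm = 922.114/304.8 ft = 3.02531 ft.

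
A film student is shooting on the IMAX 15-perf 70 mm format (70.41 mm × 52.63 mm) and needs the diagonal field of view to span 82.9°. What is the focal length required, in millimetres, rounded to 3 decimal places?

49.767 mm

Sensor diagonal = √(70.41² + 52.63²) = √7727.4850 ≈ 87.9061 mm.
From α = 2·arctan(d/2f) we get f = d / (2·tan(α/2)).
With d = 87.9061 mm and α/2 = 41.45°, tan(α/2) ≈ 0.88317, so f ≈ 87.9061 / 1.76634 ≈ 49.7673 mm.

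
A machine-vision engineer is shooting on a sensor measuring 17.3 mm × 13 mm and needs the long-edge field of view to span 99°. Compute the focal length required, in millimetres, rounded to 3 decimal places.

From α = 2·arctan(w/2f) we get f = w / (2·tan(α/2)).
With w = 17.3 mm and α/2 = 49.5°, tan(α/2) ≈ 1.17085, so f ≈ 17.3 / 2.34170 ≈ 7.3878 mm.

7.388 mm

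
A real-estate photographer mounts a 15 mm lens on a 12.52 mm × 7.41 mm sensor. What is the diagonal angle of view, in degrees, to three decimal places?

Sensor diagonal = √(12.52² + 7.41²) = √211.6585 ≈ 14.5485 mm.
Angle of view α = 2·arctan(d/2f) with d = 14.5485 mm and f = 15 mm.
d/2f = 0.48495; arctan(0.48495) ≈ 25.8710°, so α ≈ 51.7421°.

51.742°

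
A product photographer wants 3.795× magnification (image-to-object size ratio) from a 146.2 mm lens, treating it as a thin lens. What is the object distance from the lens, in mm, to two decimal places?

With m = dᵢ/dₒ and 1/f = 1/dₒ + 1/dᵢ, substituting dᵢ = m·dₒ gives 1/f = (1 + 1/m)/dₒ, hence dₒ = f·(1 + 1/m).
dₒ = 146.2 × (1 + 1/3.795) = 146.2 × 1.26350 ≈ 184.724 mm.

184.72 mm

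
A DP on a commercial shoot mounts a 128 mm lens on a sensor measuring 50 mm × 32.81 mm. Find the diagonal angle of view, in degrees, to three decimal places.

26.298°

Sensor diagonal = √(50² + 32.81²) = √3576.4961 ≈ 59.8038 mm.
Angle of view α = 2·arctan(d/2f) with d = 59.8038 mm and f = 128 mm.
d/2f = 0.23361; arctan(0.23361) ≈ 13.1490°, so α ≈ 26.2980°.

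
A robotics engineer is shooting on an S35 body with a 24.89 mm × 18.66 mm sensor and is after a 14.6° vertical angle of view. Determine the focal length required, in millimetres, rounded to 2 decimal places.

72.83 mm

From α = 2·arctan(h/2f) we get f = h / (2·tan(α/2)).
With h = 18.66 mm and α/2 = 7.3°, tan(α/2) ≈ 0.12810, so f ≈ 18.66 / 0.25621 ≈ 72.8320 mm.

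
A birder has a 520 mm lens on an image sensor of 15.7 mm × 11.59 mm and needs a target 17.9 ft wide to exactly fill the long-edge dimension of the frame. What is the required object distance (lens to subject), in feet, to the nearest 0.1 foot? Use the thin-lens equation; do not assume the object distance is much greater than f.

W: 17.9 ft × 304.8 mm/ft = 5455.92 mm.
Magnification m = w/W = dᵢ/dₒ; combined with 1/f = 1/dₒ + 1/dᵢ this gives dₒ = f·(1 + W/w).
dₒ = 520 mm × (1 + 5455.92/15.7) = 520 × 348.5108 ≈ 181225.625 mm = 181225.625/304.8 ft = 594.572 ft.

594.6 ft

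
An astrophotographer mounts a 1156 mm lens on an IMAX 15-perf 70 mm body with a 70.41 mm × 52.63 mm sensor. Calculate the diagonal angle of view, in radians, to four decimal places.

Sensor diagonal = √(70.41² + 52.63²) = √7727.4850 ≈ 87.9061 mm.
Angle of view α = 2·arctan(d/2f) with d = 87.9061 mm and f = 1156 mm.
d/2f = 0.03802; arctan(0.03802) ≈ 0.0380 rad, so α ≈ 0.0760 rad.

0.0760 rad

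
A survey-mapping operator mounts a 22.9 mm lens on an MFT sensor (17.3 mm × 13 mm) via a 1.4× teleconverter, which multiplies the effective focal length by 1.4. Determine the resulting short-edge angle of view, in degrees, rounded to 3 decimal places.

22.922°

Effective focal length f = 22.9 × 1.4 = 32.06 mm.
α = 2·arctan(13 / (2 × 32.06)) = 2·arctan(0.20274) ≈ 22.9221°.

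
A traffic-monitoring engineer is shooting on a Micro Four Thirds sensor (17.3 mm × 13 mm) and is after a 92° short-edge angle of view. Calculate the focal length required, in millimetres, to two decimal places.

6.28 mm

From α = 2·arctan(h/2f) we get f = h / (2·tan(α/2)).
With h = 13 mm and α/2 = 46°, tan(α/2) ≈ 1.03553, so f ≈ 13 / 2.07106 ≈ 6.2770 mm.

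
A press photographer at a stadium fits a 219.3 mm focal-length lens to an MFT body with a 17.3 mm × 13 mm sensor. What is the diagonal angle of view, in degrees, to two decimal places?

5.65°

Sensor diagonal = √(17.3² + 13²) = √468.2900 ≈ 21.6400 mm.
Angle of view α = 2·arctan(d/2f) with d = 21.6400 mm and f = 219.3 mm.
d/2f = 0.04934; arctan(0.04934) ≈ 2.8246°, so α ≈ 5.6492°.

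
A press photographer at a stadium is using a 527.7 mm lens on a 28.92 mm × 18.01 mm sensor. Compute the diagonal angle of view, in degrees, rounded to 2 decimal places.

3.70°

Sensor diagonal = √(28.92² + 18.01²) = √1160.7265 ≈ 34.0694 mm.
Angle of view α = 2·arctan(d/2f) with d = 34.0694 mm and f = 527.7 mm.
d/2f = 0.03228; arctan(0.03228) ≈ 1.8489°, so α ≈ 3.6979°.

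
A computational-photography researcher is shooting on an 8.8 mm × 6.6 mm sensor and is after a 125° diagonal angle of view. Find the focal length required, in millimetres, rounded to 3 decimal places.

Sensor diagonal = √(8.8² + 6.6²) = √121.0000 ≈ 11.0000 mm.
From α = 2·arctan(d/2f) we get f = d / (2·tan(α/2)).
With d = 11.0000 mm and α/2 = 62.5°, tan(α/2) ≈ 1.92098, so f ≈ 11.0000 / 3.84196 ≈ 2.8631 mm.

2.863 mm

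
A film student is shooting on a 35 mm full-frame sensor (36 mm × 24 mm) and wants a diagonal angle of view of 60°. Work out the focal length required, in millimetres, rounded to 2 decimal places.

37.47 mm

Sensor diagonal = √(36² + 24²) = √1872.0000 ≈ 43.2666 mm.
From α = 2·arctan(d/2f) we get f = d / (2·tan(α/2)).
With d = 43.2666 mm and α/2 = 30°, tan(α/2) ≈ 0.57735, so f ≈ 43.2666 / 1.15470 ≈ 37.4700 mm.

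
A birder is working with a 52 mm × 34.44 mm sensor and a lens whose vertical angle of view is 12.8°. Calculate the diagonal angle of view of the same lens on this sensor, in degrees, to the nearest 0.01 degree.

22.97°

From the vertical AOV: f = 34.44 / (2·tan(6.4°)) = 34.44 / 0.22434 ≈ 153.5198 mm.
Sensor diagonal = √(52² + 34.44²) = √3890.1136 ≈ 62.3708 mm.
Diagonal AOV = 2·arctan(62.3708 / (2 × 153.5198)) = 2·arctan(0.20314) ≈ 22.9652°.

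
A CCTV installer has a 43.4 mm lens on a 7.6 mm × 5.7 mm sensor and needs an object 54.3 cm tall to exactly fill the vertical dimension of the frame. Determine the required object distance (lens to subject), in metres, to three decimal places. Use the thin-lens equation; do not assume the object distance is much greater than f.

4.178 m

W: 54.3 cm = 543 mm.
Magnification m = h/W = dᵢ/dₒ; combined with 1/f = 1/dₒ + 1/dᵢ this gives dₒ = f·(1 + W/h).
dₒ = 43.4 mm × (1 + 543/5.7) = 43.4 × 96.2632 ≈ 4177.821 mm = 4.17782 m.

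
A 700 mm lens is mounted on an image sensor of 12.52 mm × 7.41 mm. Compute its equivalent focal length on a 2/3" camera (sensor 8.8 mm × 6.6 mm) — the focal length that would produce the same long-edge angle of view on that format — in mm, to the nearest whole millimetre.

Equal angle of view means equal width/f ratio, so f₂ = f₁ · (width₂/width₁) = 700 × 8.8/12.52.
f₂ = 700 × 0.70288 ≈ 492.013 mm.

492 mm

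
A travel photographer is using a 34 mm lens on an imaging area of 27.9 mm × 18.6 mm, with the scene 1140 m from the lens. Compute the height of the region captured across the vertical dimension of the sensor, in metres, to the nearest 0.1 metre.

623.6 m

dₒ: 1140 m = 1.14e+06 mm.
Similar triangles through the lens centre give W/dₒ = h/dᵢ; with 1/f = 1/dₒ + 1/dᵢ this gives W = h·(dₒ − f)/f.
W = 18.6 mm × (1.14e+06 − 34) / 34 = 18.6 × 33528.4118 ≈ 623628.459 mm = 623.628 m.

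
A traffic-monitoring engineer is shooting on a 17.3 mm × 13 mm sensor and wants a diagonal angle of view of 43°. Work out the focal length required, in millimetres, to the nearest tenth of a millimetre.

Sensor diagonal = √(17.3² + 13²) = √468.2900 ≈ 21.6400 mm.
From α = 2·arctan(d/2f) we get f = d / (2·tan(α/2)).
With d = 21.6400 mm and α/2 = 21.5°, tan(α/2) ≈ 0.39391, so f ≈ 21.6400 / 0.78782 ≈ 27.4682 mm.

27.5 mm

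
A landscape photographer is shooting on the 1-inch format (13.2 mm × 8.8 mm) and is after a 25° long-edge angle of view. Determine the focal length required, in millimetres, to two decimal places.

From α = 2·arctan(w/2f) we get f = w / (2·tan(α/2)).
With w = 13.2 mm and α/2 = 12.5°, tan(α/2) ≈ 0.22169, so f ≈ 13.2 / 0.44339 ≈ 29.7707 mm.

29.77 mm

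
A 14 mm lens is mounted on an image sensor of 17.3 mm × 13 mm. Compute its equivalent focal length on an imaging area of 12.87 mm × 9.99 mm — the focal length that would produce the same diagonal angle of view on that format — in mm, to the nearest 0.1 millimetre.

10.5 mm

Sensor diagonal = √(17.3² + 13²) = √468.2900 ≈ 21.6400 mm.
Sensor diagonal = √(12.87² + 9.99²) = √265.4370 ≈ 16.2922 mm.
Equal angle of view means equal diagonal/f ratio, so f₂ = f₁ · (diagonal₂/diagonal₁) = 14 × 16.2922/21.6400.
f₂ = 14 × 0.75288 ≈ 10.540 mm.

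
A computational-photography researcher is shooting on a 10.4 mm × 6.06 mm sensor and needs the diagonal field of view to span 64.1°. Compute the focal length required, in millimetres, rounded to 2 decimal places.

9.61 mm

Sensor diagonal = √(10.4² + 6.06²) = √144.8836 ≈ 12.0368 mm.
From α = 2·arctan(d/2f) we get f = d / (2·tan(α/2)).
With d = 12.0368 mm and α/2 = 32.05°, tan(α/2) ≈ 0.62608, so f ≈ 12.0368 / 1.25217 ≈ 9.6127 mm.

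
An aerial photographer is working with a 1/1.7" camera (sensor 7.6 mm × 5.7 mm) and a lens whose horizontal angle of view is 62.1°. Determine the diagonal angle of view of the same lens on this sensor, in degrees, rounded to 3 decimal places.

73.927°

From the horizontal AOV: f = 7.6 / (2·tan(31.05°)) = 7.6 / 1.20410 ≈ 6.3118 mm.
Sensor diagonal = √(7.6² + 5.7²) = √90.2500 ≈ 9.5000 mm.
Diagonal AOV = 2·arctan(9.5000 / (2 × 6.3118)) = 2·arctan(0.75256) ≈ 73.9274°.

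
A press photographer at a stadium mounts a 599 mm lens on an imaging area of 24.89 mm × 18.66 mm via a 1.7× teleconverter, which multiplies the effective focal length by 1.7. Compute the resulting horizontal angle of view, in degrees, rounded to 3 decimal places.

1.400°

Effective focal length f = 599 × 1.7 = 1018.3 mm.
α = 2·arctan(24.89 / (2 × 1018.3)) = 2·arctan(0.01222) ≈ 1.4004°.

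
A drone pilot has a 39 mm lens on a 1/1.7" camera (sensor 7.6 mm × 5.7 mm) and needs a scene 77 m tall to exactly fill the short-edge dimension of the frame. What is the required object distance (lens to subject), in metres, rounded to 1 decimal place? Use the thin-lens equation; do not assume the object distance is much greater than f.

W: 77 m = 77000 mm.
Magnification m = h/W = dᵢ/dₒ; combined with 1/f = 1/dₒ + 1/dᵢ this gives dₒ = f·(1 + W/h).
dₒ = 39 mm × (1 + 77000/5.7) = 39 × 13509.7719 ≈ 526881.105 mm = 526.881 m.

526.9 m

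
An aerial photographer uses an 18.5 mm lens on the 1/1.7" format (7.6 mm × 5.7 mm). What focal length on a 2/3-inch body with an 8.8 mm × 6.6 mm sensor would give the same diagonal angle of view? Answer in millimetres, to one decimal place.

21.4 mm

Sensor diagonal = √(7.6² + 5.7²) = √90.2500 ≈ 9.5000 mm.
Sensor diagonal = √(8.8² + 6.6²) = √121.0000 ≈ 11.0000 mm.
Equal angle of view means equal diagonal/f ratio, so f₂ = f₁ · (diagonal₂/diagonal₁) = 18.5 × 11.0000/9.5000.
f₂ = 18.5 × 1.15789 ≈ 21.421 mm.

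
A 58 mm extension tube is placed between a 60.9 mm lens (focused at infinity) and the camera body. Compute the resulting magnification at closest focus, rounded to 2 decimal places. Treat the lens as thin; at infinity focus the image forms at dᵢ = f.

The tube moves the image plane from f to f + e, so dᵢ = 60.9 + 58 = 118.9 mm. Focus is achieved when 1/f = 1/dₒ + 1/dᵢ, giving dₒ = 1/(1/f − 1/(f+e)).
Magnification m = dᵢ/dₒ = (f+e)·(1/f − 1/(f+e)) = e/f = 58/60.9 ≈ 0.9524.

0.95×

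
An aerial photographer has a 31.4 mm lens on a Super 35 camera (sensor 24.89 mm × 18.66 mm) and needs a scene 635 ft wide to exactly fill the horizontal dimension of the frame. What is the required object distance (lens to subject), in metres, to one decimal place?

W: 635 ft × 304.8 mm/ft = 193547.99 mm.
Magnification m = w/W = dᵢ/dₒ; combined with 1/f = 1/dₒ + 1/dᵢ this gives dₒ = f·(1 + W/w).
dₒ = 31.4 mm × (1 + 193548/24.89) = 31.4 × 7777.1347 ≈ 244202.031 mm = 244.202 m.

244.2 m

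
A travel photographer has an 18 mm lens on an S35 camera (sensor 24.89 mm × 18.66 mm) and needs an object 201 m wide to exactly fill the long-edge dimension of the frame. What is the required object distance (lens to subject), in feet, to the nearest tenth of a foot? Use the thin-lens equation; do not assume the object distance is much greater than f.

W: 201 m = 201000 mm.
Magnification m = w/W = dᵢ/dₒ; combined with 1/f = 1/dₒ + 1/dᵢ this gives dₒ = f·(1 + W/w).
dₒ = 18 mm × (1 + 201000/24.89) = 18 × 8076.5323 ≈ 145377.582 mm = 145377.582/304.8 ft = 476.961 ft.

477.0 ft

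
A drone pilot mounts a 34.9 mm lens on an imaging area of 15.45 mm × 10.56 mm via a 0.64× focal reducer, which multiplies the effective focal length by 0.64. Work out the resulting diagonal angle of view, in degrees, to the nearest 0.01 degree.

45.46°

Effective focal length f = 34.9 × 0.64 = 22.336 mm.
Sensor diagonal = √(15.45² + 10.56²) = √350.2161 ≈ 18.7141 mm.
α = 2·arctan(18.714 / (2 × 22.336)) = 2·arctan(0.41892) ≈ 45.4597°.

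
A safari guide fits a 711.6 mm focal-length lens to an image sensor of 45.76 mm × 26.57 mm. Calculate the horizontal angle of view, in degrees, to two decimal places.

Angle of view α = 2·arctan(w/2f) with w = 45.76 mm and f = 711.6 mm.
w/2f = 0.03215; arctan(0.03215) ≈ 1.8416°, so α ≈ 3.6832°.

3.68°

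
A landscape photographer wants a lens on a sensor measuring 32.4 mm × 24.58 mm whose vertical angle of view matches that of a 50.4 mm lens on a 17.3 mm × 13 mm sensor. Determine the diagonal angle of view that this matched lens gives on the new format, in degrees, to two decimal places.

24.09°

Equal vertical AOV ⇒ f₂ = f₁ · 24.58/13 = 50.4 × 1.89077 ≈ 95.2948 mm.
Sensor diagonal = √(32.4² + 24.58²) = √1653.9364 ≈ 40.6686 mm.
Diagonal AOV on the new format = 2·arctan(40.6686 / (2 × 95.2948)) = 2·arctan(0.21338) ≈ 24.0906°.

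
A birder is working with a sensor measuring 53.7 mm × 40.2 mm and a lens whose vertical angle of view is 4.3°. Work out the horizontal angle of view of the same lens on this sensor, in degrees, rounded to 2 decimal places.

From the vertical AOV: f = 40.2 / (2·tan(2.15°)) = 40.2 / 0.07508 ≈ 535.3975 mm.
Horizontal AOV = 2·arctan(53.7 / (2 × 535.3975)) = 2·arctan(0.05015) ≈ 5.7419°.

5.74°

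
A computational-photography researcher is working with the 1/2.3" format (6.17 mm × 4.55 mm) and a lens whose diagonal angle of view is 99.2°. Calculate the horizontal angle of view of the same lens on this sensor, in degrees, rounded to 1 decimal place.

Sensor diagonal = √(6.17² + 4.55²) = √58.7714 ≈ 7.6663 mm.
From the diagonal AOV: f = 7.6663 / (2·tan(49.6°)) = 7.6663 / 2.34999 ≈ 3.2622 mm.
Horizontal AOV = 2·arctan(6.17 / (2 × 3.2622)) = 2·arctan(0.94567) ≈ 86.8009°.

86.8°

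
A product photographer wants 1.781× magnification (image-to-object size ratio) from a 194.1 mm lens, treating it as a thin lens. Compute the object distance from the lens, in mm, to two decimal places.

With m = dᵢ/dₒ and 1/f = 1/dₒ + 1/dᵢ, substituting dᵢ = m·dₒ gives 1/f = (1 + 1/m)/dₒ, hence dₒ = f·(1 + 1/m).
dₒ = 194.1 × (1 + 1/1.781) = 194.1 × 1.56148 ≈ 303.084 mm.

303.08 mm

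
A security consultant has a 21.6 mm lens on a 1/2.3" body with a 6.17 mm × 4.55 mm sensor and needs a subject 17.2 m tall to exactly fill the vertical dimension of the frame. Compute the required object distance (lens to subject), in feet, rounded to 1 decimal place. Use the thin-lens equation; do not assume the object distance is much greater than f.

268.0 ft

W: 17.2 m = 17200 mm.
Magnification m = h/W = dᵢ/dₒ; combined with 1/f = 1/dₒ + 1/dᵢ this gives dₒ = f·(1 + W/h).
dₒ = 21.6 mm × (1 + 17200/4.55) = 21.6 × 3781.2198 ≈ 81674.347 mm = 81674.347/304.8 ft = 267.96 ft.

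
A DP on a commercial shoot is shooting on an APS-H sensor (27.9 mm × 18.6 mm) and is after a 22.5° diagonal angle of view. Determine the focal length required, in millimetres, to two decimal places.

84.29 mm

Sensor diagonal = √(27.9² + 18.6²) = √1124.3700 ≈ 33.5316 mm.
From α = 2·arctan(d/2f) we get f = d / (2·tan(α/2)).
With d = 33.5316 mm and α/2 = 11.25°, tan(α/2) ≈ 0.19891, so f ≈ 33.5316 / 0.39782 ≈ 84.2874 mm.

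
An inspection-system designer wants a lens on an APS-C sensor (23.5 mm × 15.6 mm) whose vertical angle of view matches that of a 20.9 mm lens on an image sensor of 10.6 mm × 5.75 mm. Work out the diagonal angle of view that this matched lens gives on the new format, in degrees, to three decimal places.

Equal vertical AOV ⇒ f₂ = f₁ · 15.6/5.75 = 20.9 × 2.71304 ≈ 56.7026 mm.
Sensor diagonal = √(23.5² + 15.6²) = √795.6100 ≈ 28.2066 mm.
Diagonal AOV on the new format = 2·arctan(28.2066 / (2 × 56.7026)) = 2·arctan(0.24872) ≈ 27.9348°.

27.935°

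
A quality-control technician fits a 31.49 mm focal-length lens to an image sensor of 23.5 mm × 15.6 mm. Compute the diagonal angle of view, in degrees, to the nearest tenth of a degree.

48.3°

Sensor diagonal = √(23.5² + 15.6²) = √795.6100 ≈ 28.2066 mm.
Angle of view α = 2·arctan(d/2f) with d = 28.2066 mm and f = 31.49 mm.
d/2f = 0.44787; arctan(0.44787) ≈ 24.1260°, so α ≈ 48.2519°.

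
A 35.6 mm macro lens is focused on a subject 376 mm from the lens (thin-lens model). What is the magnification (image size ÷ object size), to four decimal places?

Thin lens: 1/f = 1/dₒ + 1/dᵢ → 1/dᵢ = 1/35.6 − 1/376 = 0.0254303 mm⁻¹, so dᵢ ≈ 39.3231 mm.
Magnification m = dᵢ/dₒ = 39.3231/376 ≈ 0.10458.

0.1046×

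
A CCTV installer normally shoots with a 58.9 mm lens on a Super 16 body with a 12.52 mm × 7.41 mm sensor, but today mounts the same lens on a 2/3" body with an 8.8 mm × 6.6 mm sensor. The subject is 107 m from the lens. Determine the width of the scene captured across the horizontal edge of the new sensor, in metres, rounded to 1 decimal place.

The focal length stays 58.9 mm; the relevant sensor dimension is now w = 8.8 mm. Object distance dₒ = 107 m = 107000 mm.
Thin-lens field width W = w·(dₒ − f)/f = 8.8 × (107000 − 58.9)/58.9 ≈ 15977.618 mm = 15.9776 m.

16.0 m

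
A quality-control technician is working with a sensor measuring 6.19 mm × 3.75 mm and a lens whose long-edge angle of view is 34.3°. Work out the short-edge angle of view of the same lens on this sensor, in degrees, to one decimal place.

From the long-edge AOV: f = 6.19 / (2·tan(17.15°)) = 6.19 / 0.61719 ≈ 10.0293 mm.
Short-edge AOV = 2·arctan(3.75 / (2 × 10.0293)) = 2·arctan(0.18695) ≈ 21.1787°.

21.2°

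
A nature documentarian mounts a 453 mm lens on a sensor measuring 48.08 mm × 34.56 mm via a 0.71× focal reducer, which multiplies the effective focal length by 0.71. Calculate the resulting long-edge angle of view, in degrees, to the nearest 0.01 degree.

8.55°

Effective focal length f = 453 × 0.71 = 321.63 mm.
α = 2·arctan(48.08 / (2 × 321.63)) = 2·arctan(0.07474) ≈ 8.5492°.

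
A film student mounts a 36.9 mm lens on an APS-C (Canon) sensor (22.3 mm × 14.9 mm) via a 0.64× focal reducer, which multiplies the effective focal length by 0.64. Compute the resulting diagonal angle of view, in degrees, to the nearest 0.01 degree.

59.18°

Effective focal length f = 36.9 × 0.64 = 23.616 mm.
Sensor diagonal = √(22.3² + 14.9²) = √719.3000 ≈ 26.8198 mm.
α = 2·arctan(26.820 / (2 × 23.616)) = 2·arctan(0.56783) ≈ 59.1785°.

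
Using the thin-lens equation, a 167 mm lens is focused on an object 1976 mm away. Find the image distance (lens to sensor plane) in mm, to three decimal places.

1/dᵢ = 1/f − 1/dₒ = 1/167 − 1/1976 = 0.0054820 mm⁻¹.
dᵢ = 1/0.0054820 ≈ 182.4168 mm.

182.417 mm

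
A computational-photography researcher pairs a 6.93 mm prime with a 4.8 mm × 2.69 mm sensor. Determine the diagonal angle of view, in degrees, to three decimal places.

Sensor diagonal = √(4.8² + 2.69²) = √30.2761 ≈ 5.5024 mm.
Angle of view α = 2·arctan(d/2f) with d = 5.5024 mm and f = 6.93 mm.
d/2f = 0.39700; arctan(0.39700) ≈ 21.6529°, so α ≈ 43.3058°.

43.306°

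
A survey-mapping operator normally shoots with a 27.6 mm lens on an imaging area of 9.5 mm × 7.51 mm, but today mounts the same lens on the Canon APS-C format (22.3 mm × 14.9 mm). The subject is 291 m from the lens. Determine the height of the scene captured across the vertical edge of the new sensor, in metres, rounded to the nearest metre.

The focal length stays 27.6 mm; the relevant sensor dimension is now h = 14.9 mm. Object distance dₒ = 291 m = 291000 mm.
Thin-lens field height W = h·(dₒ − f)/f = 14.9 × (291000 − 27.6)/27.6 ≈ 157082.926 mm = 157.083 m.

157 m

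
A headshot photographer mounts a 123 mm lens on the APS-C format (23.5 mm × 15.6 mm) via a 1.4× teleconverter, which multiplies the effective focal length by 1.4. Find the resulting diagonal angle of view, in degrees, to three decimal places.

9.364°

Effective focal length f = 123 × 1.4 = 172.2 mm.
Sensor diagonal = √(23.5² + 15.6²) = √795.6100 ≈ 28.2066 mm.
α = 2·arctan(28.207 / (2 × 172.2)) = 2·arctan(0.08190) ≈ 9.3642°.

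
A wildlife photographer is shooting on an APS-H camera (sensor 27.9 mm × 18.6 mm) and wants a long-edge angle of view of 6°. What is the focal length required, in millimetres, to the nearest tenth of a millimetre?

266.2 mm

From α = 2·arctan(w/2f) we get f = w / (2·tan(α/2)).
With w = 27.9 mm and α/2 = 3°, tan(α/2) ≈ 0.05241, so f ≈ 27.9 / 0.10482 ≈ 266.1819 mm.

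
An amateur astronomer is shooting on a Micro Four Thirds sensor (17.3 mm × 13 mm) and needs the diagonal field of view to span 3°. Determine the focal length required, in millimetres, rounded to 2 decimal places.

413.20 mm

Sensor diagonal = √(17.3² + 13²) = √468.2900 ≈ 21.6400 mm.
From α = 2·arctan(d/2f) we get f = d / (2·tan(α/2)).
With d = 21.6400 mm and α/2 = 1.5°, tan(α/2) ≈ 0.02619, so f ≈ 21.6400 / 0.05237 ≈ 413.1993 mm.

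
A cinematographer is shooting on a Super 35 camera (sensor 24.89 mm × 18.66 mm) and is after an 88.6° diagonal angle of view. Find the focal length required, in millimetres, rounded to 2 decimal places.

Sensor diagonal = √(24.89² + 18.66²) = √967.7077 ≈ 31.1080 mm.
From α = 2·arctan(d/2f) we get f = d / (2·tan(α/2)).
With d = 31.1080 mm and α/2 = 44.3°, tan(α/2) ≈ 0.97586, so f ≈ 31.1080 / 1.95172 ≈ 15.9388 mm.

15.94 mm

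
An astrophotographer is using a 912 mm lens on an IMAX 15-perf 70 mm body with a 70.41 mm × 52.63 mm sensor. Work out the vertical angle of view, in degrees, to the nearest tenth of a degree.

Angle of view α = 2·arctan(h/2f) with h = 52.63 mm and f = 912 mm.
h/2f = 0.02885; arctan(0.02885) ≈ 1.6528°, so α ≈ 3.3055°.

3.3°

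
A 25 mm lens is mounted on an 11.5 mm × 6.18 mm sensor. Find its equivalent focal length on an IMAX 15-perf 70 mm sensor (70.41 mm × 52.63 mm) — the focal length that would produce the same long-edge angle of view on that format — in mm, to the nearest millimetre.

153 mm

Equal angle of view means equal width/f ratio, so f₂ = f₁ · (width₂/width₁) = 25 × 70.41/11.5.
f₂ = 25 × 6.12261 ≈ 153.065 mm.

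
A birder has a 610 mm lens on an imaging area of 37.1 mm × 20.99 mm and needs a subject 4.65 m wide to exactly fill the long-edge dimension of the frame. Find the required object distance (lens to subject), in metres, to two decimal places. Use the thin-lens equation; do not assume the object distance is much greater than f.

77.07 m

W: 4.65 m = 4650 mm.
Magnification m = w/W = dᵢ/dₒ; combined with 1/f = 1/dₒ + 1/dᵢ this gives dₒ = f·(1 + W/w).
dₒ = 610 mm × (1 + 4650/37.1) = 610 × 126.3369 ≈ 77065.526 mm = 77.0655 m.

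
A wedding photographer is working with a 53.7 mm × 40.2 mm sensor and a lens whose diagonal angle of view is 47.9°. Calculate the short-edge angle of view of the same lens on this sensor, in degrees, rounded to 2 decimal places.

Sensor diagonal = √(53.7² + 40.2²) = √4499.7300 ≈ 67.0800 mm.
From the diagonal AOV: f = 67.0800 / (2·tan(23.95°)) = 67.0800 / 0.88837 ≈ 75.5094 mm.
Short-edge AOV = 2·arctan(40.2 / (2 × 75.5094)) = 2·arctan(0.26619) ≈ 29.8121°.

29.81°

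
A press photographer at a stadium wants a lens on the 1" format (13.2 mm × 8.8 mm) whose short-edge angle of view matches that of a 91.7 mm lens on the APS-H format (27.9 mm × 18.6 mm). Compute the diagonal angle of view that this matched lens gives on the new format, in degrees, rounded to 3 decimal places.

Equal short-edge AOV ⇒ f₂ = f₁ · 8.8/18.6 = 91.7 × 0.47312 ≈ 43.3849 mm.
Sensor diagonal = √(13.2² + 8.8²) = √251.6800 ≈ 15.8644 mm.
Diagonal AOV on the new format = 2·arctan(15.8644 / (2 × 43.3849)) = 2·arctan(0.18283) ≈ 20.7223°.

20.722°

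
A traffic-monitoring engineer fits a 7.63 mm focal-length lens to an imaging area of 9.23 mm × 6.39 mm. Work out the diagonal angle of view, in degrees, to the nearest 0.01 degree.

72.68°

Sensor diagonal = √(9.23² + 6.39²) = √126.0250 ≈ 11.2261 mm.
Angle of view α = 2·arctan(d/2f) with d = 11.2261 mm and f = 7.63 mm.
d/2f = 0.73565; arctan(0.73565) ≈ 36.3402°, so α ≈ 72.6804°.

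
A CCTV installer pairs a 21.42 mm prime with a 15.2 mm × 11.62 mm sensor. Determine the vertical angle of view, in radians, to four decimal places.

0.5297 rad

Angle of view α = 2·arctan(h/2f) with h = 11.62 mm and f = 21.42 mm.
h/2f = 0.27124; arctan(0.27124) ≈ 0.2649 rad, so α ≈ 0.5297 rad.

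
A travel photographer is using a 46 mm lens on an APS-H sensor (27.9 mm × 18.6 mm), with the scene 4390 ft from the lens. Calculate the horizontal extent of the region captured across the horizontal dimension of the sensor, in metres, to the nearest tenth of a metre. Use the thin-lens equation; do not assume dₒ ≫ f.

dₒ: 4390 ft × 304.8 mm/ft = 1338071.96 mm.
Similar triangles through the lens centre give W/dₒ = w/dᵢ; with 1/f = 1/dₒ + 1/dᵢ this gives W = w·(dₒ − f)/f.
W = 27.9 mm × (1.33807e+06 − 46) / 46 = 27.9 × 29087.5208 ≈ 811541.831 mm = 811.542 m.

811.5 m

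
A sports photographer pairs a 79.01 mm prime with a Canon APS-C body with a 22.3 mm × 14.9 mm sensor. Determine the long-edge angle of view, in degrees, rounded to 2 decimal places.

Angle of view α = 2·arctan(w/2f) with w = 22.3 mm and f = 79.01 mm.
w/2f = 0.14112; arctan(0.14112) ≈ 8.0326°, so α ≈ 16.0652°.

16.07°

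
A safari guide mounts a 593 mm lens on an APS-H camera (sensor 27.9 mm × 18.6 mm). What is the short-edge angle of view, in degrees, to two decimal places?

Angle of view α = 2·arctan(h/2f) with h = 18.6 mm and f = 593 mm.
h/2f = 0.01568; arctan(0.01568) ≈ 0.8985°, so α ≈ 1.7970°.

1.80°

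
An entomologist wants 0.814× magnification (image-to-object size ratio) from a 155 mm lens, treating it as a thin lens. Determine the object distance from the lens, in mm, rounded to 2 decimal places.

345.42 mm

With m = dᵢ/dₒ and 1/f = 1/dₒ + 1/dᵢ, substituting dᵢ = m·dₒ gives 1/f = (1 + 1/m)/dₒ, hence dₒ = f·(1 + 1/m).
dₒ = 155 × (1 + 1/0.814) = 155 × 2.22850 ≈ 345.418 mm.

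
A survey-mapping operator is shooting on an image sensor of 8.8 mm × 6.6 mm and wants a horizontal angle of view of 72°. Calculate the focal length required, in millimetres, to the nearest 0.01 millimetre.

6.06 mm

From α = 2·arctan(w/2f) we get f = w / (2·tan(α/2)).
With w = 8.8 mm and α/2 = 36°, tan(α/2) ≈ 0.72654, so f ≈ 8.8 / 1.45309 ≈ 6.0561 mm.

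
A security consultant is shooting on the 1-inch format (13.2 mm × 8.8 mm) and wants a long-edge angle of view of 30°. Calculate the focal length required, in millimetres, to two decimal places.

From α = 2·arctan(w/2f) we get f = w / (2·tan(α/2)).
With w = 13.2 mm and α/2 = 15°, tan(α/2) ≈ 0.26795, so f ≈ 13.2 / 0.53590 ≈ 24.6315 mm.

24.63 mm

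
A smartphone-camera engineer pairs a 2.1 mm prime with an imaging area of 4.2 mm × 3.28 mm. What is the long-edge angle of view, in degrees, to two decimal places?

Angle of view α = 2·arctan(w/2f) with w = 4.2 mm and f = 2.1 mm.
w/2f = 1.00000; arctan(1.00000) ≈ 45.0000°, so α ≈ 90.0000°.

90.00°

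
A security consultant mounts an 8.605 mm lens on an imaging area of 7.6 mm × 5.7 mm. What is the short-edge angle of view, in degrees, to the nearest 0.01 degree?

Angle of view α = 2·arctan(h/2f) with h = 5.7 mm and f = 8.605 mm.
h/2f = 0.33120; arctan(0.33120) ≈ 18.3250°, so α ≈ 36.6500°.

36.65°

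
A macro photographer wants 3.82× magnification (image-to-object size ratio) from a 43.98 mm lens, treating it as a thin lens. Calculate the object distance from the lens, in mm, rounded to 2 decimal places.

With m = dᵢ/dₒ and 1/f = 1/dₒ + 1/dᵢ, substituting dᵢ = m·dₒ gives 1/f = (1 + 1/m)/dₒ, hence dₒ = f·(1 + 1/m).
dₒ = 43.98 × (1 + 1/3.82) = 43.98 × 1.26178 ≈ 55.493 mm.

55.49 mm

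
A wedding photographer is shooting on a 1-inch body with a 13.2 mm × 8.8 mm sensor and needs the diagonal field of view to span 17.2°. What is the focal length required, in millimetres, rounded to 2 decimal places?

52.45 mm

Sensor diagonal = √(13.2² + 8.8²) = √251.6800 ≈ 15.8644 mm.
From α = 2·arctan(d/2f) we get f = d / (2·tan(α/2)).
With d = 15.8644 mm and α/2 = 8.6°, tan(α/2) ≈ 0.15124, so f ≈ 15.8644 / 0.30247 ≈ 52.4493 mm.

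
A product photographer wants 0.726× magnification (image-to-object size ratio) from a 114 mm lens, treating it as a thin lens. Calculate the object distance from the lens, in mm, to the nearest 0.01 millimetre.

271.02 mm

With m = dᵢ/dₒ and 1/f = 1/dₒ + 1/dᵢ, substituting dᵢ = m·dₒ gives 1/f = (1 + 1/m)/dₒ, hence dₒ = f·(1 + 1/m).
dₒ = 114 × (1 + 1/0.726) = 114 × 2.37741 ≈ 271.025 mm.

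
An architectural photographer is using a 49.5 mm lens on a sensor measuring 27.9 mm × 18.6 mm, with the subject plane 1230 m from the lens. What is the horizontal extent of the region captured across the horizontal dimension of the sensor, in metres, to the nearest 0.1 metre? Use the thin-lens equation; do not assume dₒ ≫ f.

693.2 m

dₒ: 1230 m = 1.23e+06 mm.
Similar triangles through the lens centre give W/dₒ = w/dᵢ; with 1/f = 1/dₒ + 1/dᵢ this gives W = w·(dₒ − f)/f.
W = 27.9 mm × (1.23e+06 − 49.5) / 49.5 = 27.9 × 24847.4848 ≈ 693244.827 mm = 693.245 m.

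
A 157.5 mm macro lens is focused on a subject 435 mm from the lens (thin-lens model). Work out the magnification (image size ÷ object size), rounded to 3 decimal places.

Thin lens: 1/f = 1/dₒ + 1/dᵢ → 1/dᵢ = 1/157.5 − 1/435 = 0.0040504 mm⁻¹, so dᵢ ≈ 246.8919 mm.
Magnification m = dᵢ/dₒ = 246.8919/435 ≈ 0.56757.

0.568×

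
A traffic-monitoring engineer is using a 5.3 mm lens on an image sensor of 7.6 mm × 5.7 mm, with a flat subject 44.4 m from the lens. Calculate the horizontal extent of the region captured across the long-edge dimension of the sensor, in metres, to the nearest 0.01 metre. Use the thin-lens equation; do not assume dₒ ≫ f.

63.66 m

dₒ: 44.4 m = 44400 mm.
Similar triangles through the lens centre give W/dₒ = w/dᵢ; with 1/f = 1/dₒ + 1/dᵢ this gives W = w·(dₒ − f)/f.
W = 7.6 mm × (44400 − 5.3) / 5.3 = 7.6 × 8376.3585 ≈ 63660.325 mm = 63.6603 m.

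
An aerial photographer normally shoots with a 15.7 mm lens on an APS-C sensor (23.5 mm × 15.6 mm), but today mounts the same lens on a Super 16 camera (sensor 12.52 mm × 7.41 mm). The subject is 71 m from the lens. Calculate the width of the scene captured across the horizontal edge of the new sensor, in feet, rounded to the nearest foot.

186 ft

The focal length stays 15.7 mm; the relevant sensor dimension is now w = 12.52 mm. Object distance dₒ = 71 m = 71000 mm.
Thin-lens field width W = w·(dₒ − f)/f = 12.52 × (71000 − 15.7)/15.7 ≈ 56606.588 mm = 56606.588/304.8 ft = 185.717 ft.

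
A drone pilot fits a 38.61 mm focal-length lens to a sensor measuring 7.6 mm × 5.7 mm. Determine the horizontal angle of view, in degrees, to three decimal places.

11.242°

Angle of view α = 2·arctan(w/2f) with w = 7.6 mm and f = 38.61 mm.
w/2f = 0.09842; arctan(0.09842) ≈ 5.6210°, so α ≈ 11.2419°.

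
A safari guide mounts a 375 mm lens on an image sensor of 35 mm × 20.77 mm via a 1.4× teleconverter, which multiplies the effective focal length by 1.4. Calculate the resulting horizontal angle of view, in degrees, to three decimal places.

Effective focal length f = 375 × 1.4 = 525 mm.
α = 2·arctan(35 / (2 × 525)) = 2·arctan(0.03333) ≈ 3.8183°.

3.818°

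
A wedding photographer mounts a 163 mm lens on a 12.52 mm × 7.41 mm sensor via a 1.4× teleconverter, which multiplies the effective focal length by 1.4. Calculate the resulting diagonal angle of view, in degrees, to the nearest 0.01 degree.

3.65°

Effective focal length f = 163 × 1.4 = 228.2 mm.
Sensor diagonal = √(12.52² + 7.41²) = √211.6585 ≈ 14.5485 mm.
α = 2·arctan(14.548 / (2 × 228.2)) = 2·arctan(0.03188) ≈ 3.6516°.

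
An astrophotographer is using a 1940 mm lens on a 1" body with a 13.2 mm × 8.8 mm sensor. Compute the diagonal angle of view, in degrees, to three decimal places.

0.469°

Sensor diagonal = √(13.2² + 8.8²) = √251.6800 ≈ 15.8644 mm.
Angle of view α = 2·arctan(d/2f) with d = 15.8644 mm and f = 1940 mm.
d/2f = 0.00409; arctan(0.00409) ≈ 0.2343°, so α ≈ 0.4685°.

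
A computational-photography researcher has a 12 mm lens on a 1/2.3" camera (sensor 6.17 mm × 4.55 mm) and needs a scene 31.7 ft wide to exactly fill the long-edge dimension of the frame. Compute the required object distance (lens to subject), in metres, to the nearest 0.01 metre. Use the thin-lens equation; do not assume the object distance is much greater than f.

W: 31.7 ft × 304.8 mm/ft = 9662.16 mm.
Magnification m = w/W = dᵢ/dₒ; combined with 1/f = 1/dₒ + 1/dᵢ this gives dₒ = f·(1 + W/w).
dₒ = 12 mm × (1 + 9662.16/6.17) = 12 × 1566.9902 ≈ 18803.883 mm = 18.8039 m.

18.80 m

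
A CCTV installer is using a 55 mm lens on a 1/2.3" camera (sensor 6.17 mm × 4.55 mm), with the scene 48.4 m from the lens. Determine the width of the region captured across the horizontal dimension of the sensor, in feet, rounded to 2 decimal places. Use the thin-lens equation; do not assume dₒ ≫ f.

17.79 ft

dₒ: 48.4 m = 48400 mm.
Similar triangles through the lens centre give W/dₒ = w/dᵢ; with 1/f = 1/dₒ + 1/dᵢ this gives W = w·(dₒ − f)/f.
W = 6.17 mm × (48400 − 55) / 55 = 6.17 × 879.0000 ≈ 5423.430 mm = 5423.430/304.8 ft = 17.7934 ft.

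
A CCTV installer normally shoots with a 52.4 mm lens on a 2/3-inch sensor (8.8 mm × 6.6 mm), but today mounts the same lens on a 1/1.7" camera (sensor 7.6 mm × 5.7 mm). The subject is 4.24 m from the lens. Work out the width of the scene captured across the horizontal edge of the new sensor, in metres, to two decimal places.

The focal length stays 52.4 mm; the relevant sensor dimension is now w = 7.6 mm. Object distance dₒ = 4.24 m = 4240 mm.
Thin-lens field width W = w·(dₒ − f)/f = 7.6 × (4240 − 52.4)/52.4 ≈ 607.362 mm = 0.607362 m.

0.61 m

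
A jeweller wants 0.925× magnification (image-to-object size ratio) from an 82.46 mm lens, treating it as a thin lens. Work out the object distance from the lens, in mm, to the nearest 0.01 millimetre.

With m = dᵢ/dₒ and 1/f = 1/dₒ + 1/dᵢ, substituting dᵢ = m·dₒ gives 1/f = (1 + 1/m)/dₒ, hence dₒ = f·(1 + 1/m).
dₒ = 82.46 × (1 + 1/0.925) = 82.46 × 2.08108 ≈ 171.606 mm.

171.61 mm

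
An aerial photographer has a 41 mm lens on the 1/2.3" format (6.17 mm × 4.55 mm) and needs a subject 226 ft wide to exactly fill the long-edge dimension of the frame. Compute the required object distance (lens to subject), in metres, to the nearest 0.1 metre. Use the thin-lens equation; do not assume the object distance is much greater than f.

W: 226 ft × 304.8 mm/ft = 68884.80 mm.
Magnification m = w/W = dᵢ/dₒ; combined with 1/f = 1/dₒ + 1/dᵢ this gives dₒ = f·(1 + W/w).
dₒ = 41 mm × (1 + 68884.8/6.17) = 41 × 11165.4729 ≈ 457784.389 mm = 457.784 m.

457.8 m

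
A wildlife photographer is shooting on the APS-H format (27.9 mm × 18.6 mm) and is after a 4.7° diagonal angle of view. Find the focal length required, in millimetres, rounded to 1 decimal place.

408.5 mm

Sensor diagonal = √(27.9² + 18.6²) = √1124.3700 ≈ 33.5316 mm.
From α = 2·arctan(d/2f) we get f = d / (2·tan(α/2)).
With d = 33.5316 mm and α/2 = 2.35°, tan(α/2) ≈ 0.04104, so f ≈ 33.5316 / 0.08208 ≈ 408.5411 mm.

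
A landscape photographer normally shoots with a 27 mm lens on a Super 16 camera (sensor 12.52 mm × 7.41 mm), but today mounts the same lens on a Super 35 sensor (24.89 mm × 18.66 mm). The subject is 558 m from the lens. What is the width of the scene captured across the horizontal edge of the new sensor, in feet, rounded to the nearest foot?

The focal length stays 27 mm; the relevant sensor dimension is now w = 24.89 mm. Object distance dₒ = 558 m = 558000 mm.
Thin-lens field width W = w·(dₒ − f)/f = 24.89 × (558000 − 27)/27 ≈ 514368.443 mm = 514368.443/304.8 ft = 1687.56 ft.

1688 ft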